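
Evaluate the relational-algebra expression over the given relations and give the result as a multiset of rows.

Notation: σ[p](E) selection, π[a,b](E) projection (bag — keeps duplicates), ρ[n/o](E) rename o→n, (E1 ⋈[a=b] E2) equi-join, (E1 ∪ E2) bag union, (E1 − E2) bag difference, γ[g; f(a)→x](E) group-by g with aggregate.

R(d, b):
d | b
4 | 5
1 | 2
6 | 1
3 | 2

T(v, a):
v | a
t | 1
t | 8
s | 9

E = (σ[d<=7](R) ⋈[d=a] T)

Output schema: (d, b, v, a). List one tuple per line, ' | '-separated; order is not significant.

Row counts bottom-up:
  R → 4
  σ[d<=7](R) → 4
  T → 3
  (σ[d<=7](R) ⋈[d=a] T) → 1

== RESULT ==
d | b | v | a
1 | 2 | t | 1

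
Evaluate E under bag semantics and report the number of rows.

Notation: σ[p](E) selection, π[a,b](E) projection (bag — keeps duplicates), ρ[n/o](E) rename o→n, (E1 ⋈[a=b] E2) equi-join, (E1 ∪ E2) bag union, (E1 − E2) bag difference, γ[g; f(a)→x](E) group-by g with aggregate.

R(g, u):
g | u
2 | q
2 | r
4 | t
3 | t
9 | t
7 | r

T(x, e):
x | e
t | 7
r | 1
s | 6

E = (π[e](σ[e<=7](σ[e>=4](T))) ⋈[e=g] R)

Per-node cardinality:
  T → 3
  σ[e>=4](T) → 2
  σ[e<=7](σ[e>=4](T)) → 2
  π[e](σ[e<=7](σ[e>=4](T))) → 2
  R → 6
  (π[e](σ[e<=7](σ[e>=4](T))) ⋈[e=g] R) → 1

|E| = 1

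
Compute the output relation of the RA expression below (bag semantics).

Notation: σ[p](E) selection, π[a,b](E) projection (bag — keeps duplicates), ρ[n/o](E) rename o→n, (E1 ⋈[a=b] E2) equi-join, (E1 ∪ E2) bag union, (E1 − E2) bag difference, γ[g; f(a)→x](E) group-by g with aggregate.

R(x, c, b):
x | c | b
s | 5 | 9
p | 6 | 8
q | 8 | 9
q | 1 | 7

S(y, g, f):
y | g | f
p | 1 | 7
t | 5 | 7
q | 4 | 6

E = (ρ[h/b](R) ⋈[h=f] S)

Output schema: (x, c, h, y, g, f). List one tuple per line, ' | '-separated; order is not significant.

Stepwise |·|:
  R → 4
  ρ[h/b](R) → 4
  S → 3
  (ρ[h/b](R) ⋈[h=f] S) → 2

== RESULT ==
x | c | h | y | g | f
q | 1 | 7 | p | 1 | 7
q | 1 | 7 | t | 5 | 7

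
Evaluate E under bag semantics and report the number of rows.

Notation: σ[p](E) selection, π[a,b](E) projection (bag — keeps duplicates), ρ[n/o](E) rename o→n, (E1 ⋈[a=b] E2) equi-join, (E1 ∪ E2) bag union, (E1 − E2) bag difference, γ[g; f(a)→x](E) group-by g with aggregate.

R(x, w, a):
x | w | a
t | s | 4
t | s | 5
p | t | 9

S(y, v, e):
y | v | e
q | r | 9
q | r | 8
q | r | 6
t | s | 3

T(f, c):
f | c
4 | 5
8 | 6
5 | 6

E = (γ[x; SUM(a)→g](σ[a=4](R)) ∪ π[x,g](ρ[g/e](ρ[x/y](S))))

Per-node cardinality:
  R → 3
  σ[a=4](R) → 1
  γ[x; SUM(a)→g](σ[a=4](R)) → 1
  S → 4
  ρ[x/y](S) → 4
  ρ[g/e](ρ[x/y](S)) → 4
  π[x,g](ρ[g/e](ρ[x/y](S))) → 4
  (γ[x; SUM(a)→g](σ[a=4](R)) ∪ π[x,g](ρ[g/e](ρ[x/y](S)))) → 5

|E| = 5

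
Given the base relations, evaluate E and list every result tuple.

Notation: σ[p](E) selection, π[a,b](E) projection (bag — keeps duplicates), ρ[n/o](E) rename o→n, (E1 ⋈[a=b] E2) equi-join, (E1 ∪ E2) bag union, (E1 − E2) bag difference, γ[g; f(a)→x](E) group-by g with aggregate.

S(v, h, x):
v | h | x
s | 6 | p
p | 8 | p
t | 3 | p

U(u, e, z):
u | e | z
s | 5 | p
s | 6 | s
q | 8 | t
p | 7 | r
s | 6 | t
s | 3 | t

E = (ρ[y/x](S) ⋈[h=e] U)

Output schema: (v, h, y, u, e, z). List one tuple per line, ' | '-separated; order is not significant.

Stepwise |·|:
  S → 3
  ρ[y/x](S) → 3
  U → 6
  (ρ[y/x](S) ⋈[h=e] U) → 4

== RESULT ==
v | h | y | u | e | z
p | 8 | p | q | 8 | t
s | 6 | p | s | 6 | s
s | 6 | p | s | 6 | t
t | 3 | p | s | 3 | t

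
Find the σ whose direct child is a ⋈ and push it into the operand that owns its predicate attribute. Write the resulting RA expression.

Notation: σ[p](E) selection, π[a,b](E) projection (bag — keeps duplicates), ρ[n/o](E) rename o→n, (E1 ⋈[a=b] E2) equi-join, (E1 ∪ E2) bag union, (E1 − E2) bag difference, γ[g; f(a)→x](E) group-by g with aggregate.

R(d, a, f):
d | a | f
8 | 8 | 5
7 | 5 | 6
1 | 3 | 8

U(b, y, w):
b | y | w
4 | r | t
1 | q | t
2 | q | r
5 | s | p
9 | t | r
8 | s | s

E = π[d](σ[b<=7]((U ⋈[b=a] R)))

σ filters on b, owned by the left side.
E' = π[d]((σ[b<=7](U) ⋈[b=a] R))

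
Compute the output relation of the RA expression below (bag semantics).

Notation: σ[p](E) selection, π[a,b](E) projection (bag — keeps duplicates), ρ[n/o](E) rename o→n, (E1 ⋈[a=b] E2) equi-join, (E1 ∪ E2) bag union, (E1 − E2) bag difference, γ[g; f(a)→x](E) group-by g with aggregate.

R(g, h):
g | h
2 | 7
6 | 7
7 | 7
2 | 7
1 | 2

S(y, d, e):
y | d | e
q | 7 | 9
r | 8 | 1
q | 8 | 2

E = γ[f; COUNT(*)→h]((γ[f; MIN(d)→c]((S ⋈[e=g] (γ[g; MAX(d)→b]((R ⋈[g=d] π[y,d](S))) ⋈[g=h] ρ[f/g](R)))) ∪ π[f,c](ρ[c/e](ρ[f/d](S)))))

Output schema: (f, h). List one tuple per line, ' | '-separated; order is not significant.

Per-node cardinality:
  S → 3
  R → 5
  S → 3
  π[y,d](S) → 3
  (R ⋈[g=d] π[y,d](S)) → 1
  γ[g; MAX(d)→b]((R ⋈[g=d] π[y,d](S))) → 1
  R → 5
  ρ[f/g](R) → 5
  (γ[g; MAX(d)→b]((R ⋈[g=d] π[y,d](S))) ⋈[g=h] ρ[f/g](R)) → 4
  (S ⋈[e=g] (γ[g; MAX(d)→b]((R ⋈[g=d] π[y,d](S))) ⋈[g=h] ρ[f/g](R))) → 0
  γ[f; MIN(d)→c]((S ⋈[e=g] (γ[g; MAX(d)→b]((R ⋈[g=d] π[y,d](S))) ⋈[g=h] ρ[f/g](R)))) → 0
  S → 3
  ρ[f/d](S) → 3
  ρ[c/e](ρ[f/d](S)) → 3
  π[f,c](ρ[c/e](ρ[f/d](S))) → 3
  (γ[f; MIN(d)→c]((S ⋈[e=g] (γ[g; MAX(d)→b]((R ⋈[g=d] π[y,d](S))) ⋈[g=h] ρ[f/g](R)))) ∪ π[f,c](ρ[c/e](ρ[f/d](S)))) → 3
  γ[f; COUNT(*)→h]((γ[f; MIN(d)→c]((S ⋈[e=g] (γ[g; MAX(d)→b]((R ⋈[g=d] π[y,d](S))) ⋈[g=h] ρ[f/g](R)))) ∪ π[f,c](ρ[c/e](ρ[f/d](S))))) → 2

== RESULT ==
f | h
7 | 1
8 | 2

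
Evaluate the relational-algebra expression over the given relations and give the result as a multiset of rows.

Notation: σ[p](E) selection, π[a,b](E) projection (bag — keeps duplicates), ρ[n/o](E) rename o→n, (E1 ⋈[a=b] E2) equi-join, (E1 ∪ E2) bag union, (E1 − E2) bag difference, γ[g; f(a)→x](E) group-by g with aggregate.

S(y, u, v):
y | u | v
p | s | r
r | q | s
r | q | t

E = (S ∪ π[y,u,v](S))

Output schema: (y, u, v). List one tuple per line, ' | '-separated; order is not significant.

Subexpression sizes:
  S → 3
  S → 3
  π[y,u,v](S) → 3
  (S ∪ π[y,u,v](S)) → 6

== RESULT ==
y | u | v
p | s | r
p | s | r
r | q | s
r | q | s
r | q | t
r | q | t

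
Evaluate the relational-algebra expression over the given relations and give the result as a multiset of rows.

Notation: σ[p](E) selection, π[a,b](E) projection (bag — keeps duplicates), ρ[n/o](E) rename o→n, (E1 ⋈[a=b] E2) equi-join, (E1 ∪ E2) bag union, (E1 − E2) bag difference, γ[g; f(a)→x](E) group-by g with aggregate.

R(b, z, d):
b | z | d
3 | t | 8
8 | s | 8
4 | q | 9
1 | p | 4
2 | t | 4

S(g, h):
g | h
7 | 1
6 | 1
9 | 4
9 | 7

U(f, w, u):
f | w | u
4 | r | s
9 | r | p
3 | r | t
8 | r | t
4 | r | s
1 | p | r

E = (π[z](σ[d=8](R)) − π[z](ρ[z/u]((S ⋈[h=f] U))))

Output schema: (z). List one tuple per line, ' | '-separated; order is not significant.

Stepwise |·|:
  R → 5
  σ[d=8](R) → 2
  π[z](σ[d=8](R)) → 2
  S → 4
  U → 6
  (S ⋈[h=f] U) → 4
  ρ[z/u]((S ⋈[h=f] U)) → 4
  π[z](ρ[z/u]((S ⋈[h=f] U))) → 4
  (π[z](σ[d=8](R)) − π[z](ρ[z/u]((S ⋈[h=f] U)))) → 1

== RESULT ==
z
t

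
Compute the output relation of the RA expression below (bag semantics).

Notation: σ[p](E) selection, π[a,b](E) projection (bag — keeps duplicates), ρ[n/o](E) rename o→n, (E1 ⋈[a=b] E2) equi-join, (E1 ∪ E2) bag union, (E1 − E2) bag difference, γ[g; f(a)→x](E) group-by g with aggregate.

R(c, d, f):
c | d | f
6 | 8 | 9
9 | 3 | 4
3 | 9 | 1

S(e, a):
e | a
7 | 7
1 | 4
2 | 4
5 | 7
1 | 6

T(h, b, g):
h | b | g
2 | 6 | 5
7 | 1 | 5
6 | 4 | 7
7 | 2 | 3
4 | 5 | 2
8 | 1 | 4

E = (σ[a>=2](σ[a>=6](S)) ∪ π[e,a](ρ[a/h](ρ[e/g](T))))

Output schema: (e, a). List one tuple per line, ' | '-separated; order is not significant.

Stepwise |·|:
  S → 5
  σ[a>=6](S) → 3
  σ[a>=2](σ[a>=6](S)) → 3
  T → 6
  ρ[e/g](T) → 6
  ρ[a/h](ρ[e/g](T)) → 6
  π[e,a](ρ[a/h](ρ[e/g](T))) → 6
  (σ[a>=2](σ[a>=6](S)) ∪ π[e,a](ρ[a/h](ρ[e/g](T)))) → 9

== RESULT ==
e | a
1 | 6
2 | 4
3 | 7
4 | 8
5 | 2
5 | 7
5 | 7
7 | 6
7 | 7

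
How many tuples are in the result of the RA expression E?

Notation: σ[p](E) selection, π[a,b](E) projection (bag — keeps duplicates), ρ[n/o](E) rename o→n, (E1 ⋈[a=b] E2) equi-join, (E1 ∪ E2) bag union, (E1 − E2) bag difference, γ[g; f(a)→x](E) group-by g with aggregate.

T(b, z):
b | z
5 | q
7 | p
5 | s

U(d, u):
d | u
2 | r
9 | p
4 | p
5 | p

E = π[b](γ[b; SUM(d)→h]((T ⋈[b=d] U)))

Subexpression sizes:
  T → 3
  U → 4
  (T ⋈[b=d] U) → 2
  γ[b; SUM(d)→h]((T ⋈[b=d] U)) → 1
  π[b](γ[b; SUM(d)→h]((T ⋈[b=d] U))) → 1

|E| = 1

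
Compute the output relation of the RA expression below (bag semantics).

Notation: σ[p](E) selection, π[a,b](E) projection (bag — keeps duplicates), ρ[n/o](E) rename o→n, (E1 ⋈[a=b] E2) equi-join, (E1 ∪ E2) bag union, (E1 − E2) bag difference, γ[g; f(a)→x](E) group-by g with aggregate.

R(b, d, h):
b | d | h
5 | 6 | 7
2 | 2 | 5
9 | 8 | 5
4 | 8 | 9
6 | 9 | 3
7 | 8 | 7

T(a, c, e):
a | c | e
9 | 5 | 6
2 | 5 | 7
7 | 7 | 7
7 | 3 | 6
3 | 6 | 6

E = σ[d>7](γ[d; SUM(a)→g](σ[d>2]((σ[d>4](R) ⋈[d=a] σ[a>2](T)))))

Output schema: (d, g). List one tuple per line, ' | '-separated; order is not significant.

Subexpression sizes:
  R → 6
  σ[d>4](R) → 5
  T → 5
  σ[a>2](T) → 4
  (σ[d>4](R) ⋈[d=a] σ[a>2](T)) → 1
  σ[d>2]((σ[d>4](R) ⋈[d=a] σ[a>2](T))) → 1
  γ[d; SUM(a)→g](σ[d>2]((σ[d>4](R) ⋈[d=a] σ[a>2](T)))) → 1
  σ[d>7](γ[d; SUM(a)→g](σ[d>2]((σ[d>4](R) ⋈[d=a] σ[a>2](T))))) → 1

== RESULT ==
d | g
9 | 9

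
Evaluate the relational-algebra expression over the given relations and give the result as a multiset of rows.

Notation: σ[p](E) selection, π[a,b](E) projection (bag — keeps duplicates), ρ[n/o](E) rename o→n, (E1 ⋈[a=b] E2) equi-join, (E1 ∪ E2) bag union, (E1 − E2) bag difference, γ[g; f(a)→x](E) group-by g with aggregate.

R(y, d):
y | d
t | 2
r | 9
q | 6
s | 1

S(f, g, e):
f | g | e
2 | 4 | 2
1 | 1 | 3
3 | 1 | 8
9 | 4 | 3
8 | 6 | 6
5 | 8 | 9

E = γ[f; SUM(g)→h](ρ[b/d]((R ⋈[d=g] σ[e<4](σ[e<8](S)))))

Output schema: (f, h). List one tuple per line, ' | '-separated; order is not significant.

Per-node cardinality:
  R → 4
  S → 6
  σ[e<8](S) → 4
  σ[e<4](σ[e<8](S)) → 3
  (R ⋈[d=g] σ[e<4](σ[e<8](S))) → 1
  ρ[b/d]((R ⋈[d=g] σ[e<4](σ[e<8](S)))) → 1
  γ[f; SUM(g)→h](ρ[b/d]((R ⋈[d=g] σ[e<4](σ[e<8](S))))) → 1

== RESULT ==
f | h
1 | 1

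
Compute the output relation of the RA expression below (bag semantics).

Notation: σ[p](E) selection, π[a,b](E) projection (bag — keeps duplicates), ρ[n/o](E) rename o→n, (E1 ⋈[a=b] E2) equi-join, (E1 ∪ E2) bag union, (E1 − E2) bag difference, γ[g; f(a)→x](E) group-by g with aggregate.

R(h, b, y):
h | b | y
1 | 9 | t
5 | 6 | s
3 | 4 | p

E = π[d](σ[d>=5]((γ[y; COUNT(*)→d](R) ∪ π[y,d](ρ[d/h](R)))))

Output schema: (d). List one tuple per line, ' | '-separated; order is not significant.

Per-node cardinality:
  R → 3
  γ[y; COUNT(*)→d](R) → 3
  R → 3
  ρ[d/h](R) → 3
  π[y,d](ρ[d/h](R)) → 3
  (γ[y; COUNT(*)→d](R) ∪ π[y,d](ρ[d/h](R))) → 6
  σ[d>=5]((γ[y; COUNT(*)→d](R) ∪ π[y,d](ρ[d/h](R)))) → 1
  π[d](σ[d>=5]((γ[y; COUNT(*)→d](R) ∪ π[y,d](ρ[d/h](R))))) → 1

== RESULT ==
d
5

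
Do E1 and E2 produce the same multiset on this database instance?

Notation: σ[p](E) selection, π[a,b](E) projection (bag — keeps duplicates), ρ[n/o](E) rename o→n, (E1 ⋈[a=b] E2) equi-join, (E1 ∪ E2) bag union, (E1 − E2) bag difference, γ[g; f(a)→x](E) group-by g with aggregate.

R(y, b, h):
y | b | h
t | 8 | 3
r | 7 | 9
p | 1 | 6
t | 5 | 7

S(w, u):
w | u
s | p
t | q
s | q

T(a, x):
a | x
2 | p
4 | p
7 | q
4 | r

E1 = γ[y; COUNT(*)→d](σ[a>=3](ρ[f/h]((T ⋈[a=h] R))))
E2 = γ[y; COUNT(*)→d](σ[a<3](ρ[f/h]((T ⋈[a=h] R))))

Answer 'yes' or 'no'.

E1 row counts bottom-up:
  T → 4
  R → 4
  (T ⋈[a=h] R) → 1
  ρ[f/h]((T ⋈[a=h] R)) → 1
  σ[a>=3](ρ[f/h]((T ⋈[a=h] R))) → 1
  γ[y; COUNT(*)→d](σ[a>=3](ρ[f/h]((T ⋈[a=h] R)))) → 1
E2 row counts bottom-up:
  T → 4
  R → 4
  (T ⋈[a=h] R) → 1
  ρ[f/h]((T ⋈[a=h] R)) → 1
  σ[a<3](ρ[f/h]((T ⋈[a=h] R))) → 0
  γ[y; COUNT(*)→d](σ[a<3](ρ[f/h]((T ⋈[a=h] R)))) → 0

E1 result:
y | d
t | 1
E2 result:
y | d
(0 rows)
Witness: ('t', 1) appears 1× in E1 but 0× in E2.

no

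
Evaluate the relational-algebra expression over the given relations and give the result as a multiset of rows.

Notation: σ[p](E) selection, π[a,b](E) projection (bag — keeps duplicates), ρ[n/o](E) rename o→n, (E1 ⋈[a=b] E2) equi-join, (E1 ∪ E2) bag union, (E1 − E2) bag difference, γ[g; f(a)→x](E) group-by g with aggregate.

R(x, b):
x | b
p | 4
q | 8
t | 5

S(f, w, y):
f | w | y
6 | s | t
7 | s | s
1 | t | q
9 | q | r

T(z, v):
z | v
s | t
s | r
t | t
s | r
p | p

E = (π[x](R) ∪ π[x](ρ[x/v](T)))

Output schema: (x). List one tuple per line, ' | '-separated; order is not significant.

Stepwise |·|:
  R → 3
  π[x](R) → 3
  T → 5
  ρ[x/v](T) → 5
  π[x](ρ[x/v](T)) → 5
  (π[x](R) ∪ π[x](ρ[x/v](T))) → 8

== RESULT ==
x
p
p
q
r
r
t
t
t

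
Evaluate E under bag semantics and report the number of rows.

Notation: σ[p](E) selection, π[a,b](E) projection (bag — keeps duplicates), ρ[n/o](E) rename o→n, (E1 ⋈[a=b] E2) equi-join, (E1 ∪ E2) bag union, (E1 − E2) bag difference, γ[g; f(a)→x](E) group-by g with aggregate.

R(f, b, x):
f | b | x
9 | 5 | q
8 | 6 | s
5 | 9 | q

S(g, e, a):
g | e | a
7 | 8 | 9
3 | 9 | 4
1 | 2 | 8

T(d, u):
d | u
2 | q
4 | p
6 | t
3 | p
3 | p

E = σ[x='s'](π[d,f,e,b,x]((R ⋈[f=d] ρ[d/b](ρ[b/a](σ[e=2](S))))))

Subexpression sizes:
  R → 3
  S → 3
  σ[e=2](S) → 1
  ρ[b/a](σ[e=2](S)) → 1
  ρ[d/b](ρ[b/a](σ[e=2](S))) → 1
  (R ⋈[f=d] ρ[d/b](ρ[b/a](σ[e=2](S)))) → 1
  π[d,f,e,b,x]((R ⋈[f=d] ρ[d/b](ρ[b/a](σ[e=2](S))))) → 1
  σ[x='s'](π[d,f,e,b,x]((R ⋈[f=d] ρ[d/b](ρ[b/a](σ[e=2](S)))))) → 1

|E| = 1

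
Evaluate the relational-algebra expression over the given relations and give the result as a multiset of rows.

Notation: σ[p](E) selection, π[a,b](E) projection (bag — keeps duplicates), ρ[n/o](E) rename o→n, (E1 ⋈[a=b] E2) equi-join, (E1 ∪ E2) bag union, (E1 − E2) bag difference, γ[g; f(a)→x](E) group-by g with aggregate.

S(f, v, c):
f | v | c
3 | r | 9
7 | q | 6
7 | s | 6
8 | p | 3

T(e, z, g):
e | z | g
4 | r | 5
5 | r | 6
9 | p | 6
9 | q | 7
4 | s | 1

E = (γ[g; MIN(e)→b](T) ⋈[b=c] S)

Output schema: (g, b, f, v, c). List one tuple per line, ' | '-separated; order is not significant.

Subexpression sizes:
  T → 5
  γ[g; MIN(e)→b](T) → 4
  S → 4
  (γ[g; MIN(e)→b](T) ⋈[b=c] S) → 1

== RESULT ==
g | b | f | v | c
7 | 9 | 3 | r | 9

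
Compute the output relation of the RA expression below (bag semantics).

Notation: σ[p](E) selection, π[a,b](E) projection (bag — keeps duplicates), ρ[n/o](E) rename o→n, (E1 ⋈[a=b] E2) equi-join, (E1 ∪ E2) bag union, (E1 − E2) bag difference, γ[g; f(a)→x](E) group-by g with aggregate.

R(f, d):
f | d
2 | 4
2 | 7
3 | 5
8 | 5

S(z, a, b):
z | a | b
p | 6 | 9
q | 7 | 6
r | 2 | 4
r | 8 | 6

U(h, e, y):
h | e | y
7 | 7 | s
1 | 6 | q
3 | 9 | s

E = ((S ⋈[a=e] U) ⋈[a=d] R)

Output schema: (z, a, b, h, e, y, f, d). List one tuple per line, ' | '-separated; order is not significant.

Per-node cardinality:
  S → 4
  U → 3
  (S ⋈[a=e] U) → 2
  R → 4
  ((S ⋈[a=e] U) ⋈[a=d] R) → 1

== RESULT ==
z | a | b | h | e | y | f | d
q | 7 | 6 | 7 | 7 | s | 2 | 7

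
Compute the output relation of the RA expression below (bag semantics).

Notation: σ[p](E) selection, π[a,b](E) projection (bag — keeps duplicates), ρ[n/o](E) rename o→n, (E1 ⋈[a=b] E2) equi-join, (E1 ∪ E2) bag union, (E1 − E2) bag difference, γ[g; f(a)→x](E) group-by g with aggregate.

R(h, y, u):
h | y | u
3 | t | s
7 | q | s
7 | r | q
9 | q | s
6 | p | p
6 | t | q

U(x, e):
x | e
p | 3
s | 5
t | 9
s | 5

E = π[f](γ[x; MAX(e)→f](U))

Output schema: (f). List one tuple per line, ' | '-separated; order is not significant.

Stepwise |·|:
  U → 4
  γ[x; MAX(e)→f](U) → 3
  π[f](γ[x; MAX(e)→f](U)) → 3

== RESULT ==
f
3
5
9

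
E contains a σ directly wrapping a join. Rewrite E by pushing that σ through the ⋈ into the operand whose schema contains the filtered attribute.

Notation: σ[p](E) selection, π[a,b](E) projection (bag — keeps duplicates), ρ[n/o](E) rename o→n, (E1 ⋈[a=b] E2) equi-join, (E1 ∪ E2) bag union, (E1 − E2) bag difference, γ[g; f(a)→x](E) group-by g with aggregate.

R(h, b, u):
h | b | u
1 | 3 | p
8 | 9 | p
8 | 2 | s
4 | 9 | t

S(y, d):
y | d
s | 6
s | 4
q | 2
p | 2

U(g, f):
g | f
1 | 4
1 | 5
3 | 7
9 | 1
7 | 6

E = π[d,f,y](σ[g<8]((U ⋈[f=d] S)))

σ filters on g, owned by the left side.
E' = π[d,f,y]((σ[g<8](U) ⋈[f=d] S))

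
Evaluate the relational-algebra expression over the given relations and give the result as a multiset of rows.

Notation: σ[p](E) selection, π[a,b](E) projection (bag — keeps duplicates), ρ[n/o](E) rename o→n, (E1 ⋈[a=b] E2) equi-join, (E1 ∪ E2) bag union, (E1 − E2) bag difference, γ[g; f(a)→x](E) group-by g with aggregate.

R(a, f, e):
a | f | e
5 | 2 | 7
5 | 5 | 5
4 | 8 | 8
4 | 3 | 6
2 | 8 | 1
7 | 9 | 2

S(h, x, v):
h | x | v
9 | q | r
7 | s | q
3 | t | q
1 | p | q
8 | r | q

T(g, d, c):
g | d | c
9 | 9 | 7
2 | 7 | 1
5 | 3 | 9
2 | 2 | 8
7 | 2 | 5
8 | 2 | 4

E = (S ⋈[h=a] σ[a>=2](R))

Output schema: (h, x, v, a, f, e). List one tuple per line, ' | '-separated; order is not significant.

Row counts bottom-up:
  S → 5
  R → 6
  σ[a>=2](R) → 6
  (S ⋈[h=a] σ[a>=2](R)) → 1

== RESULT ==
h | x | v | a | f | e
7 | s | q | 7 | 9 | 2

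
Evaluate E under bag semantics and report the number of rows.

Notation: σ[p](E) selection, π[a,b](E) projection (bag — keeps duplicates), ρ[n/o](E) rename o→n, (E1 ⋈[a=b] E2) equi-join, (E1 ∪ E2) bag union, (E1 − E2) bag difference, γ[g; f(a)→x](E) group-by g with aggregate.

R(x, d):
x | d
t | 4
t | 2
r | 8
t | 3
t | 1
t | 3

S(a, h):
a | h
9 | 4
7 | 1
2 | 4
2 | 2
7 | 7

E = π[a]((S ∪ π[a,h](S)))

Subexpression sizes:
  S → 5
  S → 5
  π[a,h](S) → 5
  (S ∪ π[a,h](S)) → 10
  π[a]((S ∪ π[a,h](S))) → 10

|E| = 10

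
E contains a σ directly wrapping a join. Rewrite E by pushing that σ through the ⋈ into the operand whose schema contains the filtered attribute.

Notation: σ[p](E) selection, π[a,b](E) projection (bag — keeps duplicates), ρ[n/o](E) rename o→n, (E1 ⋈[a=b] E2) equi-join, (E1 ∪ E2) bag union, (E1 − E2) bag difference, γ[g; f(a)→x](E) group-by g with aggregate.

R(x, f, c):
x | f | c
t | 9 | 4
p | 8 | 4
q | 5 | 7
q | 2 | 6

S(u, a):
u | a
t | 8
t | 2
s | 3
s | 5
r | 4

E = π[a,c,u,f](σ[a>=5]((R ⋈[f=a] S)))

σ filters on a, owned by the right side.
E' = π[a,c,u,f]((R ⋈[f=a] σ[a>=5](S)))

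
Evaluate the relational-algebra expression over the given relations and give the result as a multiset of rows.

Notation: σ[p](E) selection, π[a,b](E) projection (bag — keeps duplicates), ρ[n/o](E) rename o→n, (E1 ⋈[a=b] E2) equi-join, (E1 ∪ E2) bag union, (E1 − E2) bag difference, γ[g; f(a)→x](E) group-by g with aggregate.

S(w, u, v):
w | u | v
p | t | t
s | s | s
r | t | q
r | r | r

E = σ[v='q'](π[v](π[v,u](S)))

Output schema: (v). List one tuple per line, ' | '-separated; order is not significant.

Stepwise |·|:
  S → 4
  π[v,u](S) → 4
  π[v](π[v,u](S)) → 4
  σ[v='q'](π[v](π[v,u](S))) → 1

== RESULT ==
v
q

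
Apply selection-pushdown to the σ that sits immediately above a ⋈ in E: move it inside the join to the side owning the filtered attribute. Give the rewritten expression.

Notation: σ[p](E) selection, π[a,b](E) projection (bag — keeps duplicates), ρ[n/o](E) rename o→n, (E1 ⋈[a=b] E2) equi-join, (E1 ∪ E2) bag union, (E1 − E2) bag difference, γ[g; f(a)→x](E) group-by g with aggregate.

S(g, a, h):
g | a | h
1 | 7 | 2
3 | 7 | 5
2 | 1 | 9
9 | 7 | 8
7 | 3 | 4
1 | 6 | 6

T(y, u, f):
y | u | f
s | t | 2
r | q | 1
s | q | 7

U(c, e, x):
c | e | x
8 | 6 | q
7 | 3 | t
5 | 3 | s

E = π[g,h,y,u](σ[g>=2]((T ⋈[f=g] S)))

σ filters on g, owned by the right side.
E' = π[g,h,y,u]((T ⋈[f=g] σ[g>=2](S)))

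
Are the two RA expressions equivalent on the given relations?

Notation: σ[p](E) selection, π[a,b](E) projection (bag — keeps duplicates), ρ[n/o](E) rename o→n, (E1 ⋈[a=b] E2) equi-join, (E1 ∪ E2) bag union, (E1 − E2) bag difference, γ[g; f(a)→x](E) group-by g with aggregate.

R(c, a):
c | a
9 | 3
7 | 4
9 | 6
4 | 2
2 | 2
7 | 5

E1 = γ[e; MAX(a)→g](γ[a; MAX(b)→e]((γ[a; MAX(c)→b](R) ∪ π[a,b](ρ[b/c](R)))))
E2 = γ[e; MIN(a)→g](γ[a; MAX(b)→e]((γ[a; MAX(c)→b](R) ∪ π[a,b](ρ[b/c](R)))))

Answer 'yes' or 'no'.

E1 row counts bottom-up:
  R → 6
  γ[a; MAX(c)→b](R) → 5
  R → 6
  ρ[b/c](R) → 6
  π[a,b](ρ[b/c](R)) → 6
  (γ[a; MAX(c)→b](R) ∪ π[a,b](ρ[b/c](R))) → 11
  γ[a; MAX(b)→e]((γ[a; MAX(c)→b](R) ∪ π[a,b](ρ[b/c](R)))) → 5
  γ[e; MAX(a)→g](γ[a; MAX(b)→e]((γ[a; MAX(c)→b](R) ∪ π[a,b](ρ[b/c](R))))) → 3
E2 row counts bottom-up:
  R → 6
  γ[a; MAX(c)→b](R) → 5
  R → 6
  ρ[b/c](R) → 6
  π[a,b](ρ[b/c](R)) → 6
  (γ[a; MAX(c)→b](R) ∪ π[a,b](ρ[b/c](R))) → 11
  γ[a; MAX(b)→e]((γ[a; MAX(c)→b](R) ∪ π[a,b](ρ[b/c](R)))) → 5
  γ[e; MIN(a)→g](γ[a; MAX(b)→e]((γ[a; MAX(c)→b](R) ∪ π[a,b](ρ[b/c](R))))) → 3

E1 result:
e | g
4 | 2
7 | 5
9 | 6
E2 result:
e | g
4 | 2
7 | 4
9 | 3
Witness: (7, 4) appears 0× in E1 but 1× in E2.

no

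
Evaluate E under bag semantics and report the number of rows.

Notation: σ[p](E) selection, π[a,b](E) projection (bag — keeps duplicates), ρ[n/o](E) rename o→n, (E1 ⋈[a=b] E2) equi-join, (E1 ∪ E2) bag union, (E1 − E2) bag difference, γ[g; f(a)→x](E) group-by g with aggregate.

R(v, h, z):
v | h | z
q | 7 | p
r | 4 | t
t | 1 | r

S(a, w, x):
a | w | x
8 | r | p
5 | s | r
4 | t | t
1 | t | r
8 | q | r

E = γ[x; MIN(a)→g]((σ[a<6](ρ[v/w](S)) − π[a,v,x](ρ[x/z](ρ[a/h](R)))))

Per-node cardinality:
  S → 5
  ρ[v/w](S) → 5
  σ[a<6](ρ[v/w](S)) → 3
  R → 3
  ρ[a/h](R) → 3
  ρ[x/z](ρ[a/h](R)) → 3
  π[a,v,x](ρ[x/z](ρ[a/h](R))) → 3
  (σ[a<6](ρ[v/w](S)) − π[a,v,x](ρ[x/z](ρ[a/h](R)))) → 2
  γ[x; MIN(a)→g]((σ[a<6](ρ[v/w](S)) − π[a,v,x](ρ[x/z](ρ[a/h](R))))) → 2

|E| = 2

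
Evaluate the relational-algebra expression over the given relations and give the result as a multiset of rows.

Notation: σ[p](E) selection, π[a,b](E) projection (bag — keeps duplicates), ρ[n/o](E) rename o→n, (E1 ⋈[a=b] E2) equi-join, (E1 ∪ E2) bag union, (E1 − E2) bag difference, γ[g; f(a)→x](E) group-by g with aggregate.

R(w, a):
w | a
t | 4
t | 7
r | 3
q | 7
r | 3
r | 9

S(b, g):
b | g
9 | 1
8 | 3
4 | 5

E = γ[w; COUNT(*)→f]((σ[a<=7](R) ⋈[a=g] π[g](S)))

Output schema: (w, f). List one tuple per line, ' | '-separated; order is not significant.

Subexpression sizes:
  R → 6
  σ[a<=7](R) → 5
  S → 3
  π[g](S) → 3
  (σ[a<=7](R) ⋈[a=g] π[g](S)) → 2
  γ[w; COUNT(*)→f]((σ[a<=7](R) ⋈[a=g] π[g](S))) → 1

== RESULT ==
w | f
r | 2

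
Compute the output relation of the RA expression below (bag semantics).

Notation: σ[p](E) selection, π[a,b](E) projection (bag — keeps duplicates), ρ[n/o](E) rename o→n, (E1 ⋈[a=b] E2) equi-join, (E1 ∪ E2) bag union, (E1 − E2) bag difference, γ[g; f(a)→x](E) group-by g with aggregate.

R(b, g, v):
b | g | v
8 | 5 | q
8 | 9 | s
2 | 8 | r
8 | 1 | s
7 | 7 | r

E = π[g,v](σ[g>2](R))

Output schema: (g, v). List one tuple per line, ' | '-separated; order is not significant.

Stepwise |·|:
  R → 5
  σ[g>2](R) → 4
  π[g,v](σ[g>2](R)) → 4

== RESULT ==
g | v
5 | q
7 | r
8 | r
9 | s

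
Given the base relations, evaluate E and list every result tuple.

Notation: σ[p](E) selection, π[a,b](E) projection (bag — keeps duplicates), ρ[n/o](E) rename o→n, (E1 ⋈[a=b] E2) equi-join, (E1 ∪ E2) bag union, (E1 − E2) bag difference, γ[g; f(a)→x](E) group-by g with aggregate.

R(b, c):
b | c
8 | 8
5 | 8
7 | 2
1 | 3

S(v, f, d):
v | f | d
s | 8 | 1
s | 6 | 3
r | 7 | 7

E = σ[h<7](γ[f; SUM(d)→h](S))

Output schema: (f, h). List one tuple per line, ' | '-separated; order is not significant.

Stepwise |·|:
  S → 3
  γ[f; SUM(d)→h](S) → 3
  σ[h<7](γ[f; SUM(d)→h](S)) → 2

== RESULT ==
f | h
6 | 3
8 | 1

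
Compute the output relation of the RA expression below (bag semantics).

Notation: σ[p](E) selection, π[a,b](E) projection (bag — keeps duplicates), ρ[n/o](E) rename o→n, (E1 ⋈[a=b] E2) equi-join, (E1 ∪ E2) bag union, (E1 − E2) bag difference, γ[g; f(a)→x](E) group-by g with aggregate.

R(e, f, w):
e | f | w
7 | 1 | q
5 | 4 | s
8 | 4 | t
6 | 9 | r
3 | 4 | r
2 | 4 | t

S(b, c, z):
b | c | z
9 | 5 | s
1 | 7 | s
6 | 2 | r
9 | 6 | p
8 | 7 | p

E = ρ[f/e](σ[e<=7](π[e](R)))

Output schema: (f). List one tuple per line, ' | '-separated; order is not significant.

Subexpression sizes:
  R → 6
  π[e](R) → 6
  σ[e<=7](π[e](R)) → 5
  ρ[f/e](σ[e<=7](π[e](R))) → 5

== RESULT ==
f
2
3
5
6
7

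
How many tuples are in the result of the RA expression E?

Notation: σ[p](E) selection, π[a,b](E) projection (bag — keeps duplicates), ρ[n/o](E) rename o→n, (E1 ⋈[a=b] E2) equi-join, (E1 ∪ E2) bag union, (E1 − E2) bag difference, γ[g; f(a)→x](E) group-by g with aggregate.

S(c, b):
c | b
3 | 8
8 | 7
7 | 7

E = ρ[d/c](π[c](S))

Row counts bottom-up:
  S → 3
  π[c](S) → 3
  ρ[d/c](π[c](S)) → 3

|E| = 3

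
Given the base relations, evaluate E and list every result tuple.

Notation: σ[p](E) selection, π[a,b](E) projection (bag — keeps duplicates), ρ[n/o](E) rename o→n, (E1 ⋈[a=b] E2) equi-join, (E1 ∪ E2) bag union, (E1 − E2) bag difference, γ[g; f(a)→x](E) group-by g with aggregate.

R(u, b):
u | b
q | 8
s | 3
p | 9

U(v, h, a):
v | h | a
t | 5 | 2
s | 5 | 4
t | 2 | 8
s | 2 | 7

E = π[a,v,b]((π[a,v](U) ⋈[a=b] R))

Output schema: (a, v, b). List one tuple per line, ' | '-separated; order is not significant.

Stepwise |·|:
  U → 4
  π[a,v](U) → 4
  R → 3
  (π[a,v](U) ⋈[a=b] R) → 1
  π[a,v,b]((π[a,v](U) ⋈[a=b] R)) → 1

== RESULT ==
a | v | b
8 | t | 8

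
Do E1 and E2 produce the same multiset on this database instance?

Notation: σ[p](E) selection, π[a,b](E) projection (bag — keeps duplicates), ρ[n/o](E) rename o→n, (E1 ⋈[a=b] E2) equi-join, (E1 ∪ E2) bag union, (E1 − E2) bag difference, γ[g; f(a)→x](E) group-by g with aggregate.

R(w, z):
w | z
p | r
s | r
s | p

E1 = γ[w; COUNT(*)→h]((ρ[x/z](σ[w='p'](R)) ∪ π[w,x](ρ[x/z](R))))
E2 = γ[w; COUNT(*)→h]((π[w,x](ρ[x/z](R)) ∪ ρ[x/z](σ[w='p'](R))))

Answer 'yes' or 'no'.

E1 subexpression sizes:
  R → 3
  σ[w='p'](R) → 1
  ρ[x/z](σ[w='p'](R)) → 1
  R → 3
  ρ[x/z](R) → 3
  π[w,x](ρ[x/z](R)) → 3
  (ρ[x/z](σ[w='p'](R)) ∪ π[w,x](ρ[x/z](R))) → 4
  γ[w; COUNT(*)→h]((ρ[x/z](σ[w='p'](R)) ∪ π[w,x](ρ[x/z](R)))) → 2
E2 subexpression sizes:
  R → 3
  ρ[x/z](R) → 3
  π[w,x](ρ[x/z](R)) → 3
  R → 3
  σ[w='p'](R) → 1
  ρ[x/z](σ[w='p'](R)) → 1
  (π[w,x](ρ[x/z](R)) ∪ ρ[x/z](σ[w='p'](R))) → 4
  γ[w; COUNT(*)→h]((π[w,x](ρ[x/z](R)) ∪ ρ[x/z](σ[w='p'](R)))) → 2

E1 and E2 produce the same multiset:
w | h
p | 2
s | 2

yes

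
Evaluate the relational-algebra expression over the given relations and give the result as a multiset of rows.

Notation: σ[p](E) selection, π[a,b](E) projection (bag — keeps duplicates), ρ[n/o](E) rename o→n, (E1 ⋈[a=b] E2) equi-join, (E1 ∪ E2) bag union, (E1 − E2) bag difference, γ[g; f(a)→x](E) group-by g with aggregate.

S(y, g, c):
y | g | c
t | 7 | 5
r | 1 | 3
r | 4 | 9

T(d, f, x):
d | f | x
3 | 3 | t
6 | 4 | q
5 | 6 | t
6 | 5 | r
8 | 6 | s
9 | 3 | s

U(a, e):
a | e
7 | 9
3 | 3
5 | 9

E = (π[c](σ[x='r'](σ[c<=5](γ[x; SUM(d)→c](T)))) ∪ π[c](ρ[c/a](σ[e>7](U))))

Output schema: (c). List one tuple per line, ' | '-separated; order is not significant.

Per-node cardinality:
  T → 6
  γ[x; SUM(d)→c](T) → 4
  σ[c<=5](γ[x; SUM(d)→c](T)) → 0
  σ[x='r'](σ[c<=5](γ[x; SUM(d)→c](T))) → 0
  π[c](σ[x='r'](σ[c<=5](γ[x; SUM(d)→c](T)))) → 0
  U → 3
  σ[e>7](U) → 2
  ρ[c/a](σ[e>7](U)) → 2
  π[c](ρ[c/a](σ[e>7](U))) → 2
  (π[c](σ[x='r'](σ[c<=5](γ[x; SUM(d)→c](T)))) ∪ π[c](ρ[c/a](σ[e>7](U)))) → 2

== RESULT ==
c
5
7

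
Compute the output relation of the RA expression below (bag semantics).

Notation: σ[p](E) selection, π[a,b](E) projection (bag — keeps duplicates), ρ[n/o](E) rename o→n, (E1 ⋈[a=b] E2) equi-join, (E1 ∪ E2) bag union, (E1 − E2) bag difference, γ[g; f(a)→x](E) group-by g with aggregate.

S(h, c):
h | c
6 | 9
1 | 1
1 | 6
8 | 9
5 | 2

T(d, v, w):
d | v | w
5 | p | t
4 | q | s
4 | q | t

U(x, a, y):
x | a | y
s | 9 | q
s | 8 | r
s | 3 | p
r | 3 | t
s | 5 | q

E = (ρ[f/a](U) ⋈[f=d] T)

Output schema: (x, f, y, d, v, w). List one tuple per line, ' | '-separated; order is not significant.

Stepwise |·|:
  U → 5
  ρ[f/a](U) → 5
  T → 3
  (ρ[f/a](U) ⋈[f=d] T) → 1

== RESULT ==
x | f | y | d | v | w
s | 5 | q | 5 | p | t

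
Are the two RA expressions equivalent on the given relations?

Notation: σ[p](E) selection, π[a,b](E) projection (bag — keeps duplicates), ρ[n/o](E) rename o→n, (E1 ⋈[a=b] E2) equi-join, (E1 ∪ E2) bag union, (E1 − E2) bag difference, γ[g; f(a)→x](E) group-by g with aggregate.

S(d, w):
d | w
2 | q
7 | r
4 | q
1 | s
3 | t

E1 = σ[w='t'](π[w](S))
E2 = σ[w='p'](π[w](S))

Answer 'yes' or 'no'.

E1 row counts bottom-up:
  S → 5
  π[w](S) → 5
  σ[w='t'](π[w](S)) → 1
E2 row counts bottom-up:
  S → 5
  π[w](S) → 5
  σ[w='p'](π[w](S)) → 0

E1 result:
w
t
E2 result:
w
(0 rows)
Witness: ('t',) appears 1× in E1 but 0× in E2.

no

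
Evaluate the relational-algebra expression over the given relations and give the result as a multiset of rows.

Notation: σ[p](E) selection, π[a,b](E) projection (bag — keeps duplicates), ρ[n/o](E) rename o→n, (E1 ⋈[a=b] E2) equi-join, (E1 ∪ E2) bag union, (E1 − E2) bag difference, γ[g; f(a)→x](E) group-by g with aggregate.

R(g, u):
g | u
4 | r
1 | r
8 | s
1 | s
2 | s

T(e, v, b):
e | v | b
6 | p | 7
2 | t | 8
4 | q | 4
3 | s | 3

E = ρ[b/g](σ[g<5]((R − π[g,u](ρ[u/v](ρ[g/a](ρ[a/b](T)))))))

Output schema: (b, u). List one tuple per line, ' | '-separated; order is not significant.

Stepwise |·|:
  R → 5
  T → 4
  ρ[a/b](T) → 4
  ρ[g/a](ρ[a/b](T)) → 4
  ρ[u/v](ρ[g/a](ρ[a/b](T))) → 4
  π[g,u](ρ[u/v](ρ[g/a](ρ[a/b](T)))) → 4
  (R − π[g,u](ρ[u/v](ρ[g/a](ρ[a/b](T))))) → 5
  σ[g<5]((R − π[g,u](ρ[u/v](ρ[g/a](ρ[a/b](T)))))) → 4
  ρ[b/g](σ[g<5]((R − π[g,u](ρ[u/v](ρ[g/a](ρ[a/b](T))))))) → 4

== RESULT ==
b | u
1 | r
1 | s
2 | s
4 | r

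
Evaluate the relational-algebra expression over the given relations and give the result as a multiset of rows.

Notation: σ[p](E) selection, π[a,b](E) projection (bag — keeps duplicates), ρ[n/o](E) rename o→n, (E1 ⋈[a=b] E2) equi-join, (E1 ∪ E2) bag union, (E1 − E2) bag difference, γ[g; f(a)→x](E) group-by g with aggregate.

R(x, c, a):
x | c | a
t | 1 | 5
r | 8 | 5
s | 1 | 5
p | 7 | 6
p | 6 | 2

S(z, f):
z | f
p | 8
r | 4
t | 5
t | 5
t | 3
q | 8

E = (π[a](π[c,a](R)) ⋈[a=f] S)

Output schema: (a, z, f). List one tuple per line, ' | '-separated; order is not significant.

Per-node cardinality:
  R → 5
  π[c,a](R) → 5
  π[a](π[c,a](R)) → 5
  S → 6
  (π[a](π[c,a](R)) ⋈[a=f] S) → 6

== RESULT ==
a | z | f
5 | t | 5
5 | t | 5
5 | t | 5
5 | t | 5
5 | t | 5
5 | t | 5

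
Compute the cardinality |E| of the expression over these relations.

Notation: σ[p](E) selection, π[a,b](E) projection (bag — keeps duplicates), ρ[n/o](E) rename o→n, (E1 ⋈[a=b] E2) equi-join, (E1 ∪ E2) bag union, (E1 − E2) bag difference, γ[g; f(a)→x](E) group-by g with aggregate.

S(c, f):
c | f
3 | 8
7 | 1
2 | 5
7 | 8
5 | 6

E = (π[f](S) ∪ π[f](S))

Row counts bottom-up:
  S → 5
  π[f](S) → 5
  S → 5
  π[f](S) → 5
  (π[f](S) ∪ π[f](S)) → 10

|E| = 10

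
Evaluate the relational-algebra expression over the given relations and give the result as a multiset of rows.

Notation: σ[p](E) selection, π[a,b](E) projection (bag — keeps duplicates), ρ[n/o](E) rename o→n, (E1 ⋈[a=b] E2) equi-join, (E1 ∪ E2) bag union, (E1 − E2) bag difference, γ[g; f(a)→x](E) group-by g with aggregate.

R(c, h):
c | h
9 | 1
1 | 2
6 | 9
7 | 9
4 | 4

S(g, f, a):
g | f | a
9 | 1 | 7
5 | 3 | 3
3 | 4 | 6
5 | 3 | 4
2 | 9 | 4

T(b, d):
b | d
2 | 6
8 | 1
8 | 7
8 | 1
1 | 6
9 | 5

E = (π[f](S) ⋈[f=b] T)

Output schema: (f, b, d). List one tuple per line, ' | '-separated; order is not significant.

Per-node cardinality:
  S → 5
  π[f](S) → 5
  T → 6
  (π[f](S) ⋈[f=b] T) → 2

== RESULT ==
f | b | d
1 | 1 | 6
9 | 9 | 5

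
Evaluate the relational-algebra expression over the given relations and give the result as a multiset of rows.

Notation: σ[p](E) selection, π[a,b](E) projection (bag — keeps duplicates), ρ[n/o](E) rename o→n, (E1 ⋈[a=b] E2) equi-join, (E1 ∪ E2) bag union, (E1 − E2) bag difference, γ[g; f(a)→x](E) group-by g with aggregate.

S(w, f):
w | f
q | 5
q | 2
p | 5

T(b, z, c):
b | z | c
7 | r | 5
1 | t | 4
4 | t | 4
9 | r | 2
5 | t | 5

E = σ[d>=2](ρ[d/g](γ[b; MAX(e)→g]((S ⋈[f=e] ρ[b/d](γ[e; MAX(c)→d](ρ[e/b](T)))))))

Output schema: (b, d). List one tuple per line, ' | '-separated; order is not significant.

Subexpression sizes:
  S → 3
  T → 5
  ρ[e/b](T) → 5
  γ[e; MAX(c)→d](ρ[e/b](T)) → 5
  ρ[b/d](γ[e; MAX(c)→d](ρ[e/b](T))) → 5
  (S ⋈[f=e] ρ[b/d](γ[e; MAX(c)→d](ρ[e/b](T)))) → 2
  γ[b; MAX(e)→g]((S ⋈[f=e] ρ[b/d](γ[e; MAX(c)→d](ρ[e/b](T))))) → 1
  ρ[d/g](γ[b; MAX(e)→g]((S ⋈[f=e] ρ[b/d](γ[e; MAX(c)→d](ρ[e/b](T)))))) → 1
  σ[d>=2](ρ[d/g](γ[b; MAX(e)→g]((S ⋈[f=e] ρ[b/d](γ[e; MAX(c)→d](ρ[e/b](T))))))) → 1

== RESULT ==
b | d
5 | 5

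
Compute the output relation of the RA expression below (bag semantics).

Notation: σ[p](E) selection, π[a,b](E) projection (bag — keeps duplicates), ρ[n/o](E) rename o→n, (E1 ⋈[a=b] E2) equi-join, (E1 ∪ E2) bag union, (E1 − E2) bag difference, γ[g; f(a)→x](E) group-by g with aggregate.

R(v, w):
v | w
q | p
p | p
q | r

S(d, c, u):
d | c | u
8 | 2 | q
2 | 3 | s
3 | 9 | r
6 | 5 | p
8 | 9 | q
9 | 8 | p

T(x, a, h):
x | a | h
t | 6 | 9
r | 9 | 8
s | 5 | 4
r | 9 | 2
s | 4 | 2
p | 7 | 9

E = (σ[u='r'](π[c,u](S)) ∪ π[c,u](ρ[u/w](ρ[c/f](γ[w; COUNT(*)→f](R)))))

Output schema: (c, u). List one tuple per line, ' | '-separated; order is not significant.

Stepwise |·|:
  S → 6
  π[c,u](S) → 6
  σ[u='r'](π[c,u](S)) → 1
  R → 3
  γ[w; COUNT(*)→f](R) → 2
  ρ[c/f](γ[w; COUNT(*)→f](R)) → 2
  ρ[u/w](ρ[c/f](γ[w; COUNT(*)→f](R))) → 2
  π[c,u](ρ[u/w](ρ[c/f](γ[w; COUNT(*)→f](R)))) → 2
  (σ[u='r'](π[c,u](S)) ∪ π[c,u](ρ[u/w](ρ[c/f](γ[w; COUNT(*)→f](R))))) → 3

== RESULT ==
c | u
1 | r
2 | p
9 | r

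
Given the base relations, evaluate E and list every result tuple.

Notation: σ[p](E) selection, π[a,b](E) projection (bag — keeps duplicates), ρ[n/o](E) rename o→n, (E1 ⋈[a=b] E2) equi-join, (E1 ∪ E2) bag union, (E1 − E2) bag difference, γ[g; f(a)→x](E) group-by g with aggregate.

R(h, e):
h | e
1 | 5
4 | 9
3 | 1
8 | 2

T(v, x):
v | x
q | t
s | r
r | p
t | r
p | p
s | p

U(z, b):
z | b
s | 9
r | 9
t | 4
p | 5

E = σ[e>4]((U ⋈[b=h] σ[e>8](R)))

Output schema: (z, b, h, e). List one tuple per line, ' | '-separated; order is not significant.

Stepwise |·|:
  U → 4
  R → 4
  σ[e>8](R) → 1
  (U ⋈[b=h] σ[e>8](R)) → 1
  σ[e>4]((U ⋈[b=h] σ[e>8](R))) → 1

== RESULT ==
z | b | h | e
t | 4 | 4 | 9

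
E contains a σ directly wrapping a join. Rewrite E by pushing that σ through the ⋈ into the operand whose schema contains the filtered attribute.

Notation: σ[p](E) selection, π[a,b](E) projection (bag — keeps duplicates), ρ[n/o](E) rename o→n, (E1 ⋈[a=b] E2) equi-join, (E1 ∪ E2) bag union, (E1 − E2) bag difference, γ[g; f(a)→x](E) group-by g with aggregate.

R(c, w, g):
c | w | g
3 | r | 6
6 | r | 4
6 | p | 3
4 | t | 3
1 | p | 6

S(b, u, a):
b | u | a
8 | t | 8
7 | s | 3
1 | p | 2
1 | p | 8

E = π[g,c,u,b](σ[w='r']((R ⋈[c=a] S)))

σ filters on w, owned by the left side.
E' = π[g,c,u,b]((σ[w='r'](R) ⋈[c=a] S))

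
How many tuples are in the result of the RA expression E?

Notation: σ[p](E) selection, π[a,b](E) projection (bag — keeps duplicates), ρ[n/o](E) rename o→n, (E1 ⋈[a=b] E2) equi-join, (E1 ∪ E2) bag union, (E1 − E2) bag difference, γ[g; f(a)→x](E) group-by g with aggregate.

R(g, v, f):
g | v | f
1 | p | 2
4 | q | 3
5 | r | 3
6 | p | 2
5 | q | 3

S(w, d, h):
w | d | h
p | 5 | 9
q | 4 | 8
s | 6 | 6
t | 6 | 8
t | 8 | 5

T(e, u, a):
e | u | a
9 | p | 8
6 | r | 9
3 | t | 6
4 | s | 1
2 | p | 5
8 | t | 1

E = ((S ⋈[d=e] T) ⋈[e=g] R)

Per-node cardinality:
  S → 5
  T → 6
  (S ⋈[d=e] T) → 4
  R → 5
  ((S ⋈[d=e] T) ⋈[e=g] R) → 3

|E| = 3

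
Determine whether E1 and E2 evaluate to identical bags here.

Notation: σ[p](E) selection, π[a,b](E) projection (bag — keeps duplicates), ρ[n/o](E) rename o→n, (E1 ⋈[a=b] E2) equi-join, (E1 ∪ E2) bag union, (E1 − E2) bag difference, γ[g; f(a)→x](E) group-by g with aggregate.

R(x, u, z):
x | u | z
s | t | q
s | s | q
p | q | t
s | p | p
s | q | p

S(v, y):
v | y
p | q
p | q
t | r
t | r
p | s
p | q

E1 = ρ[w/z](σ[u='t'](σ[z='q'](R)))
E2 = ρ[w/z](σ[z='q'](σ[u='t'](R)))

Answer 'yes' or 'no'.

E1 stepwise |·|:
  R → 5
  σ[z='q'](R) → 2
  σ[u='t'](σ[z='q'](R)) → 1
  ρ[w/z](σ[u='t'](σ[z='q'](R))) → 1
E2 stepwise |·|:
  R → 5
  σ[u='t'](R) → 1
  σ[z='q'](σ[u='t'](R)) → 1
  ρ[w/z](σ[z='q'](σ[u='t'](R))) → 1

E1 and E2 produce the same multiset:
x | u | w
s | t | q

yes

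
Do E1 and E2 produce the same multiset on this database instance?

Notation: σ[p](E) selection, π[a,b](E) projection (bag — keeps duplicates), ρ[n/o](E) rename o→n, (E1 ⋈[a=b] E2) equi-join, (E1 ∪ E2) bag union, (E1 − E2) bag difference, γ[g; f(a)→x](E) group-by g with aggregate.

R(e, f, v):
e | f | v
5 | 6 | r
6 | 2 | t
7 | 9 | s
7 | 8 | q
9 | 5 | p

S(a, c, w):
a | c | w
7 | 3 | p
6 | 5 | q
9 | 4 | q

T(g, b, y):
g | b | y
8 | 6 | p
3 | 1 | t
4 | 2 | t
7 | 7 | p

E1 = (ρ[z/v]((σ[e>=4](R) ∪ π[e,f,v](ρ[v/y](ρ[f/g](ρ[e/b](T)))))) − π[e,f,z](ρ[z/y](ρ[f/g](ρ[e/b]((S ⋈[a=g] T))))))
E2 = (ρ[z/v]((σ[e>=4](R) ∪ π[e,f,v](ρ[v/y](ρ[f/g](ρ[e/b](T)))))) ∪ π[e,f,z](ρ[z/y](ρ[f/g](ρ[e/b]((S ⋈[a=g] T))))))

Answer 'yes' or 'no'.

E1 stepwise |·|:
  R → 5
  σ[e>=4](R) → 5
  T → 4
  ρ[e/b](T) → 4
  ρ[f/g](ρ[e/b](T)) → 4
  ρ[v/y](ρ[f/g](ρ[e/b](T))) → 4
  π[e,f,v](ρ[v/y](ρ[f/g](ρ[e/b](T)))) → 4
  (σ[e>=4](R) ∪ π[e,f,v](ρ[v/y](ρ[f/g](ρ[e/b](T))))) → 9
  ρ[z/v]((σ[e>=4](R) ∪ π[e,f,v](ρ[v/y](ρ[f/g](ρ[e/b](T)))))) → 9
  S → 3
  T → 4
  (S ⋈[a=g] T) → 1
  ρ[e/b]((S ⋈[a=g] T)) → 1
  ρ[f/g](ρ[e/b]((S ⋈[a=g] T))) → 1
  ρ[z/y](ρ[f/g](ρ[e/b]((S ⋈[a=g] T)))) → 1
  π[e,f,z](ρ[z/y](ρ[f/g](ρ[e/b]((S ⋈[a=g] T))))) → 1
  (ρ[z/v]((σ[e>=4](R) ∪ π[e,f,v](ρ[v/y](ρ[f/g](ρ[e/b](T)))))) − π[e,f,z](ρ[z/y](ρ[f/g](ρ[e/b]((S ⋈[a=g] T)))))) → 8
E2 stepwise |·|:
  R → 5
  σ[e>=4](R) → 5
  T → 4
  ρ[e/b](T) → 4
  ρ[f/g](ρ[e/b](T)) → 4
  ρ[v/y](ρ[f/g](ρ[e/b](T))) → 4
  π[e,f,v](ρ[v/y](ρ[f/g](ρ[e/b](T)))) → 4
  (σ[e>=4](R) ∪ π[e,f,v](ρ[v/y](ρ[f/g](ρ[e/b](T))))) → 9
  ρ[z/v]((σ[e>=4](R) ∪ π[e,f,v](ρ[v/y](ρ[f/g](ρ[e/b](T)))))) → 9
  S → 3
  T → 4
  (S ⋈[a=g] T) → 1
  ρ[e/b]((S ⋈[a=g] T)) → 1
  ρ[f/g](ρ[e/b]((S ⋈[a=g] T))) → 1
  ρ[z/y](ρ[f/g](ρ[e/b]((S ⋈[a=g] T)))) → 1
  π[e,f,z](ρ[z/y](ρ[f/g](ρ[e/b]((S ⋈[a=g] T))))) → 1
  (ρ[z/v]((σ[e>=4](R) ∪ π[e,f,v](ρ[v/y](ρ[f/g](ρ[e/b](T)))))) ∪ π[e,f,z](ρ[z/y](ρ[f/g](ρ[e/b]((S ⋈[a=g] T)))))) → 10

E1 result:
e | f | z
1 | 3 | t
2 | 4 | t
5 | 6 | r
6 | 2 | t
6 | 8 | p
7 | 8 | q
7 | 9 | s
9 | 5 | p
E2 result:
e | f | z
1 | 3 | t
2 | 4 | t
5 | 6 | r
6 | 2 | t
6 | 8 | p
7 | 7 | p
7 | 7 | p
7 | 8 | q
7 | 9 | s
9 | 5 | p
Witness: (7, 7, 'p') appears 0× in E1 but 2× in E2.

no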